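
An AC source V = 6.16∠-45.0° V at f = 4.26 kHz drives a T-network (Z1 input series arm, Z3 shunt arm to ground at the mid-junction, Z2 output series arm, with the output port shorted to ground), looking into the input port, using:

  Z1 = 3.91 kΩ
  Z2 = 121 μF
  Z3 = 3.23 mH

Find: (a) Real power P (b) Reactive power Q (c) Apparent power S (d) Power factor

Step 1 — Angular frequency: ω = 2π·f = 2π·4260 = 2.677e+04 rad/s.
Step 2 — Component impedances:
  Z1: Z = R = 3910 Ω
  Z2: Z = 1/(jωC) = -j/(ω·C) = 0 - j0.3088 Ω
  Z3: Z = jωL = j·2.677e+04·0.00323 = 0 + j86.46 Ω
Step 3 — With the output port shorted to ground, the output series arm Z2 runs from the junction to ground; the shunt arm Z3 also runs from the junction to ground. They appear in parallel: Z3 || Z2 = 0 - j0.3099 Ω.
Step 4 — Series with input arm Z1: Z_in = Z1 + (Z3 || Z2) = 3910 - j0.3099 Ω = 3910∠-0.0° Ω.
Step 5 — Source phasor: V = 6.16∠-45.0° V = 4.356 - j4.356 V.
Step 6 — Current: I = V / Z = 0.001114 - j0.001114 A = 0.001575∠-45.0° A.
Step 7 — Complex power: S = V·I* = 0.009705 - j7.691e-07 VA.
Step 8 — Real power: P = Re(S) = 0.009705 W.
Step 9 — Reactive power: Q = Im(S) = -7.691e-07 VAR.
Step 10 — Apparent power: |S| = 0.009705 VA.
Step 11 — Power factor: PF = P/|S| = 1 (leading).

(a) P = 0.009705 W  (b) Q = -7.691e-07 VAR  (c) S = 0.009705 VA  (d) PF = 1 (leading)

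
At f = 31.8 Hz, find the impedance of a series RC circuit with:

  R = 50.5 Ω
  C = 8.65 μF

Step 1 — Angular frequency: ω = 2π·f = 2π·31.8 = 199.8 rad/s.
Step 2 — Component impedances:
  R: Z = R = 50.5 Ω
  C: Z = 1/(jωC) = -j/(ω·C) = 0 - j578.6 Ω
Step 3 — Series combination: Z_total = R + C = 50.5 - j578.6 Ω = 580.8∠-85.0° Ω.

Z = 50.5 - j578.6 Ω = 580.8∠-85.0° Ω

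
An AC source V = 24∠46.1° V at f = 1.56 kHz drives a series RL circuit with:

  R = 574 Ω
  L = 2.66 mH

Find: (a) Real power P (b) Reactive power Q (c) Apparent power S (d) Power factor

Step 1 — Angular frequency: ω = 2π·f = 2π·1560 = 9802 rad/s.
Step 2 — Component impedances:
  R: Z = R = 574 Ω
  L: Z = jωL = j·9802·0.00266 = 0 + j26.07 Ω
Step 3 — Series combination: Z_total = R + L = 574 + j26.07 Ω = 574.6∠2.6° Ω.
Step 4 — Source phasor: V = 24∠46.1° V = 16.64 + j17.29 V.
Step 5 — Current: I = V / Z = 0.0303 + j0.02875 A = 0.04177∠43.5° A.
Step 6 — Complex power: S = V·I* = 1.001 + j0.04549 VA.
Step 7 — Real power: P = Re(S) = 1.001 W.
Step 8 — Reactive power: Q = Im(S) = 0.04549 VAR.
Step 9 — Apparent power: |S| = 1.002 VA.
Step 10 — Power factor: PF = P/|S| = 0.999 (lagging).

(a) P = 1.001 W  (b) Q = 0.04549 VAR  (c) S = 1.002 VA  (d) PF = 0.999 (lagging)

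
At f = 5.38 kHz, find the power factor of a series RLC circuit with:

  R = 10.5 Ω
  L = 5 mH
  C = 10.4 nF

Step 1 — Angular frequency: ω = 2π·f = 2π·5380 = 3.38e+04 rad/s.
Step 2 — Component impedances:
  R: Z = R = 10.5 Ω
  L: Z = jωL = j·3.38e+04·0.005 = 0 + j169 Ω
  C: Z = 1/(jωC) = -j/(ω·C) = 0 - j2844 Ω
Step 3 — Series combination: Z_total = R + L + C = 10.5 - j2675 Ω = 2675∠-89.8° Ω.
Step 4 — Power factor: PF = cos(φ) = Re(Z)/|Z| = 10.5/2675 = 0.003925.
Step 5 — Type: Im(Z) = -2675 ⇒ leading (phase φ = -89.8°).

PF = 0.003925 (leading, φ = -89.8°)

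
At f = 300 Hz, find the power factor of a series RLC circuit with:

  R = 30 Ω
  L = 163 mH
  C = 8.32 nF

Step 1 — Angular frequency: ω = 2π·f = 2π·300 = 1885 rad/s.
Step 2 — Component impedances:
  R: Z = R = 30 Ω
  L: Z = jωL = j·1885·0.163 = 0 + j307.2 Ω
  C: Z = 1/(jωC) = -j/(ω·C) = 0 - j6.376e+04 Ω
Step 3 — Series combination: Z_total = R + L + C = 30 - j6.346e+04 Ω = 6.346e+04∠-90.0° Ω.
Step 4 — Power factor: PF = cos(φ) = Re(Z)/|Z| = 30/63457 = 0.0004728.
Step 5 — Type: Im(Z) = -6.346e+04 ⇒ leading (phase φ = -90.0°).

PF = 0.0004728 (leading, φ = -90.0°)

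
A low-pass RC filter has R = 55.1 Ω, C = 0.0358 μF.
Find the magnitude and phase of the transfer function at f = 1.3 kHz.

Step 1 — Angular frequency: ω = 2π·1300 = 8168 rad/s.
Step 2 — Transfer function: H(jω) = 1/(1 + jωRC).
Step 3 — Denominator: 1 + jωRC = 1 + j·8168·55.1·3.58e-08 = 1 + j0.01611.
Step 4 — H = 0.9997 - j0.01611.
Step 5 — Magnitude: |H| = 0.9999 (-0.0 dB); phase: φ = -0.9°.

|H| = 0.9999 (-0.0 dB), φ = -0.9°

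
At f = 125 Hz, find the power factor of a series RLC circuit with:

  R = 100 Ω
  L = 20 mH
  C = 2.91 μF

Step 1 — Angular frequency: ω = 2π·f = 2π·125 = 785.4 rad/s.
Step 2 — Component impedances:
  R: Z = R = 100 Ω
  L: Z = jωL = j·785.4·0.02 = 0 + j15.71 Ω
  C: Z = 1/(jωC) = -j/(ω·C) = 0 - j437.5 Ω
Step 3 — Series combination: Z_total = R + L + C = 100 - j421.8 Ω = 433.5∠-76.7° Ω.
Step 4 — Power factor: PF = cos(φ) = Re(Z)/|Z| = 100/433.5 = 0.2307.
Step 5 — Type: Im(Z) = -421.8 ⇒ leading (phase φ = -76.7°).

PF = 0.2307 (leading, φ = -76.7°)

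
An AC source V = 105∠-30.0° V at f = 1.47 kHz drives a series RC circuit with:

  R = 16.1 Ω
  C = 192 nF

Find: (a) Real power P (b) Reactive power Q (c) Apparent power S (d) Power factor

Step 1 — Angular frequency: ω = 2π·f = 2π·1470 = 9236 rad/s.
Step 2 — Component impedances:
  R: Z = R = 16.1 Ω
  C: Z = 1/(jωC) = -j/(ω·C) = 0 - j563.9 Ω
Step 3 — Series combination: Z_total = R + C = 16.1 - j563.9 Ω = 564.1∠-88.4° Ω.
Step 4 — Source phasor: V = 105∠-30.0° V = 90.93 - j52.5 V.
Step 5 — Current: I = V / Z = 0.09763 + j0.1585 A = 0.1861∠58.4° A.
Step 6 — Complex power: S = V·I* = 0.5578 - j19.54 VA.
Step 7 — Real power: P = Re(S) = 0.5578 W.
Step 8 — Reactive power: Q = Im(S) = -19.54 VAR.
Step 9 — Apparent power: |S| = 19.54 VA.
Step 10 — Power factor: PF = P/|S| = 0.02854 (leading).

(a) P = 0.5578 W  (b) Q = -19.54 VAR  (c) S = 19.54 VA  (d) PF = 0.02854 (leading)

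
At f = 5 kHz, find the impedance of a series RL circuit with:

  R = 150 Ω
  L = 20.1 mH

Step 1 — Angular frequency: ω = 2π·f = 2π·5000 = 3.142e+04 rad/s.
Step 2 — Component impedances:
  R: Z = R = 150 Ω
  L: Z = jωL = j·3.142e+04·0.0201 = 0 + j631.5 Ω
Step 3 — Series combination: Z_total = R + L = 150 + j631.5 Ω = 649∠76.6° Ω.

Z = 150 + j631.5 Ω = 649∠76.6° Ω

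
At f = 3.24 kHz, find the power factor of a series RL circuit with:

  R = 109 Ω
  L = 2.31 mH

Step 1 — Angular frequency: ω = 2π·f = 2π·3240 = 2.036e+04 rad/s.
Step 2 — Component impedances:
  R: Z = R = 109 Ω
  L: Z = jωL = j·2.036e+04·0.00231 = 0 + j47.03 Ω
Step 3 — Series combination: Z_total = R + L = 109 + j47.03 Ω = 118.7∠23.3° Ω.
Step 4 — Power factor: PF = cos(φ) = Re(Z)/|Z| = 109/118.71 = 0.9182.
Step 5 — Type: Im(Z) = 47.03 ⇒ lagging (phase φ = 23.3°).

PF = 0.9182 (lagging, φ = 23.3°)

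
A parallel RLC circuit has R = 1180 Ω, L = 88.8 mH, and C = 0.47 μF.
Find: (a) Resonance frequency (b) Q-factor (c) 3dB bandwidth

Step 1 — Resonance: ω₀ = 1/√(LC) = 1/√(0.0888·4.7e-07) = 4895 rad/s.
Step 2 — f₀ = ω₀/(2π) = 779 Hz.
Step 3 — Parallel Q: Q = R/(ω₀L) = 1180/(4895·0.0888) = 2.715.
Step 4 — Bandwidth: Δω = ω₀/Q = 1803 rad/s; BW = Δω/(2π) = 287 Hz.

(a) f₀ = 779 Hz  (b) Q = 2.715  (c) BW = 287 Hz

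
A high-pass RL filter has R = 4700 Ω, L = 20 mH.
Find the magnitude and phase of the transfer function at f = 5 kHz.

Step 1 — Angular frequency: ω = 2π·5000 = 3.142e+04 rad/s.
Step 2 — Transfer function: H(jω) = jωL/(R + jωL).
Step 3 — Numerator jωL = j·628.3; denominator R + jωL = 4700 + j628.3.
Step 4 — H = 0.01756 + j0.1313.
Step 5 — Magnitude: |H| = 0.1325 (-17.6 dB); phase: φ = 82.4°.

|H| = 0.1325 (-17.6 dB), φ = 82.4°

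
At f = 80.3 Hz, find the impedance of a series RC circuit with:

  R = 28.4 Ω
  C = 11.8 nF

Step 1 — Angular frequency: ω = 2π·f = 2π·80.3 = 504.5 rad/s.
Step 2 — Component impedances:
  R: Z = R = 28.4 Ω
  C: Z = 1/(jωC) = -j/(ω·C) = 0 - j1.68e+05 Ω
Step 3 — Series combination: Z_total = R + C = 28.4 - j1.68e+05 Ω = 1.68e+05∠-90.0° Ω.

Z = 28.4 - j1.68e+05 Ω = 1.68e+05∠-90.0° Ω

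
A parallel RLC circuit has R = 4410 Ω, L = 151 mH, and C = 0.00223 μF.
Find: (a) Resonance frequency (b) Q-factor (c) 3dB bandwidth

Step 1 — Resonance: ω₀ = 1/√(LC) = 1/√(0.151·2.23e-09) = 5.45e+04 rad/s.
Step 2 — f₀ = ω₀/(2π) = 8673 Hz.
Step 3 — Parallel Q: Q = R/(ω₀L) = 4410/(5.45e+04·0.151) = 0.5359.
Step 4 — Bandwidth: Δω = ω₀/Q = 1.017e+05 rad/s; BW = Δω/(2π) = 1.618e+04 Hz.

(a) f₀ = 8673 Hz  (b) Q = 0.5359  (c) BW = 1.618e+04 Hz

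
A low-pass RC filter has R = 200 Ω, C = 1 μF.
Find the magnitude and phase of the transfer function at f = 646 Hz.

Step 1 — Angular frequency: ω = 2π·646 = 4059 rad/s.
Step 2 — Transfer function: H(jω) = 1/(1 + jωRC).
Step 3 — Denominator: 1 + jωRC = 1 + j·4059·200·1e-06 = 1 + j0.8118.
Step 4 — H = 0.6028 - j0.4893.
Step 5 — Magnitude: |H| = 0.7764 (-2.2 dB); phase: φ = -39.1°.

|H| = 0.7764 (-2.2 dB), φ = -39.1°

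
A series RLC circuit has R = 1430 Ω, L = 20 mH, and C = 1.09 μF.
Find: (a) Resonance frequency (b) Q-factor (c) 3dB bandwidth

Step 1 — Resonance condition Im(Z)=0 gives ω₀ = 1/√(LC).
Step 2 — ω₀ = 1/√(0.02·1.09e-06) = 6773 rad/s.
Step 3 — f₀ = ω₀/(2π) = 1078 Hz.
Step 4 — Series Q: Q = ω₀L/R = 6773·0.02/1430 = 0.09473.
Step 5 — 3dB bandwidth: Δω = ω₀/Q = 7.15e+04 rad/s; BW = Δω/(2π) = 1.138e+04 Hz.

(a) f₀ = 1078 Hz  (b) Q = 0.09473  (c) BW = 1.138e+04 Hz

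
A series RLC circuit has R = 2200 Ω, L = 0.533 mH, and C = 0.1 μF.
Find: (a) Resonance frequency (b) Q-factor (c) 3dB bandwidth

Step 1 — Resonance: ω₀ = 1/√(LC) = 1/√(0.000533·1e-07) = 1.37e+05 rad/s.
Step 2 — f₀ = ω₀/(2π) = 2.18e+04 Hz.
Step 3 — Series Q: Q = ω₀L/R = 1.37e+05·0.000533/2200 = 0.03318.
Step 4 — Bandwidth: Δω = ω₀/Q = 4.128e+06 rad/s; BW = Δω/(2π) = 6.569e+05 Hz.

(a) f₀ = 2.18e+04 Hz  (b) Q = 0.03318  (c) BW = 6.569e+05 Hz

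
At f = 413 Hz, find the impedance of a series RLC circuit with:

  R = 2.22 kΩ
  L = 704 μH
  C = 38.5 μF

Step 1 — Angular frequency: ω = 2π·f = 2π·413 = 2595 rad/s.
Step 2 — Component impedances:
  R: Z = R = 2220 Ω
  L: Z = jωL = j·2595·0.000704 = 0 + j1.827 Ω
  C: Z = 1/(jωC) = -j/(ω·C) = 0 - j10.01 Ω
Step 3 — Series combination: Z_total = R + L + C = 2220 - j8.183 Ω = 2220∠-0.2° Ω.

Z = 2220 - j8.183 Ω = 2220∠-0.2° Ω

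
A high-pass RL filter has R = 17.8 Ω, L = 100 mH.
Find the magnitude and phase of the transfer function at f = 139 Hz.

Step 1 — Angular frequency: ω = 2π·139 = 873.4 rad/s.
Step 2 — Transfer function: H(jω) = jωL/(R + jωL).
Step 3 — Numerator jωL = j·87.34; denominator R + jωL = 17.8 + j87.34.
Step 4 — H = 0.9601 + j0.1957.
Step 5 — Magnitude: |H| = 0.9799 (-0.2 dB); phase: φ = 11.5°.

|H| = 0.9799 (-0.2 dB), φ = 11.5°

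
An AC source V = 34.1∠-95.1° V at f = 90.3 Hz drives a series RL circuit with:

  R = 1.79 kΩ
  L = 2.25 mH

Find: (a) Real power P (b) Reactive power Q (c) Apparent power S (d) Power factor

Step 1 — Angular frequency: ω = 2π·f = 2π·90.3 = 567.4 rad/s.
Step 2 — Component impedances:
  R: Z = R = 1790 Ω
  L: Z = jωL = j·567.4·0.00225 = 0 + j1.277 Ω
Step 3 — Series combination: Z_total = R + L = 1790 + j1.277 Ω = 1790∠0.0° Ω.
Step 4 — Source phasor: V = 34.1∠-95.1° V = -3.031 - j33.97 V.
Step 5 — Current: I = V / Z = -0.001707 - j0.01897 A = 0.01905∠-95.1° A.
Step 6 — Complex power: S = V·I* = 0.6496 + j0.0004633 VA.
Step 7 — Real power: P = Re(S) = 0.6496 W.
Step 8 — Reactive power: Q = Im(S) = 0.0004633 VAR.
Step 9 — Apparent power: |S| = 0.6496 VA.
Step 10 — Power factor: PF = P/|S| = 1 (lagging).

(a) P = 0.6496 W  (b) Q = 0.0004633 VAR  (c) S = 0.6496 VA  (d) PF = 1 (lagging)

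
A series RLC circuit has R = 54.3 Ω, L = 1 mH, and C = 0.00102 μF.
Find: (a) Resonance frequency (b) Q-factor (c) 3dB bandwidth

Step 1 — Resonance condition Im(Z)=0 gives ω₀ = 1/√(LC).
Step 2 — ω₀ = 1/√(0.001·1.02e-09) = 9.901e+05 rad/s.
Step 3 — f₀ = ω₀/(2π) = 1.576e+05 Hz.
Step 4 — Series Q: Q = ω₀L/R = 9.901e+05·0.001/54.3 = 18.23.
Step 5 — 3dB bandwidth: Δω = ω₀/Q = 5.43e+04 rad/s; BW = Δω/(2π) = 8642 Hz.

(a) f₀ = 1.576e+05 Hz  (b) Q = 18.23  (c) BW = 8642 Hz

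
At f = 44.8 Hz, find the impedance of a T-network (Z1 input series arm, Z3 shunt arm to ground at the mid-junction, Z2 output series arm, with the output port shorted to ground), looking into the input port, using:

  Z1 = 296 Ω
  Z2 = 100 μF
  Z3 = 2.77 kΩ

Step 1 — Angular frequency: ω = 2π·f = 2π·44.8 = 281.5 rad/s.
Step 2 — Component impedances:
  Z1: Z = R = 296 Ω
  Z2: Z = 1/(jωC) = -j/(ω·C) = 0 - j35.53 Ω
  Z3: Z = R = 2770 Ω
Step 3 — With the output port shorted to ground, the output series arm Z2 runs from the junction to ground; the shunt arm Z3 also runs from the junction to ground. They appear in parallel: Z3 || Z2 = 0.4555 - j35.52 Ω.
Step 4 — Series with input arm Z1: Z_in = Z1 + (Z3 || Z2) = 296.5 - j35.52 Ω = 298.6∠-6.8° Ω.

Z = 296.5 - j35.52 Ω = 298.6∠-6.8° Ω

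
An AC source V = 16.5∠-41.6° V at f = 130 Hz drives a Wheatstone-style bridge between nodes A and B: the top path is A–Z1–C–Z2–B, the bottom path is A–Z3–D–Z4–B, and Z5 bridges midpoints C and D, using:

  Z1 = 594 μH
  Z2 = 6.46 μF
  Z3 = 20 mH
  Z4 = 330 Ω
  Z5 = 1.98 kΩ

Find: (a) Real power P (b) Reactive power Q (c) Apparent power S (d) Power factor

Step 1 — Angular frequency: ω = 2π·f = 2π·130 = 816.8 rad/s.
Step 2 — Component impedances:
  Z1: Z = jωL = j·816.8·0.000594 = 0 + j0.4852 Ω
  Z2: Z = 1/(jωC) = -j/(ω·C) = 0 - j189.5 Ω
  Z3: Z = jωL = j·816.8·0.02 = 0 + j16.34 Ω
  Z4: Z = R = 330 Ω
  Z5: Z = R = 1980 Ω
Step 3 — Bridge requires nodal analysis (the Z5 bridge couples midpoints C and D, so the two paths cannot be reduced to a simple series/parallel combination). Setting node B to ground and injecting 1 A at node A, the 3-node admittance system at A, C, D solves to V_A = Z_AB = 84.98 - j144.6 Ω = 167.7∠-59.6° Ω.
Step 4 — Source phasor: V = 16.5∠-41.6° V = 12.34 - j10.95 V.
Step 5 — Current: I = V / Z = 0.0936 + j0.03033 A = 0.09839∠18.0° A.
Step 6 — Complex power: S = V·I* = 0.8227 - j1.4 VA.
Step 7 — Real power: P = Re(S) = 0.8227 W.
Step 8 — Reactive power: Q = Im(S) = -1.4 VAR.
Step 9 — Apparent power: |S| = 1.623 VA.
Step 10 — Power factor: PF = P/|S| = 0.5067 (leading).

(a) P = 0.8227 W  (b) Q = -1.4 VAR  (c) S = 1.623 VA  (d) PF = 0.5067 (leading)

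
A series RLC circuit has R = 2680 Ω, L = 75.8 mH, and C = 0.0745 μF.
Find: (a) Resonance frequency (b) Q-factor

Step 1 — Resonance condition Im(Z)=0 gives ω₀ = 1/√(LC).
Step 2 — ω₀ = 1/√(0.0758·7.45e-08) = 1.331e+04 rad/s.
Step 3 — f₀ = ω₀/(2π) = 2118 Hz.
Step 4 — Series Q: Q = ω₀L/R = 1.331e+04·0.0758/2680 = 0.3764.

(a) f₀ = 2118 Hz  (b) Q = 0.3764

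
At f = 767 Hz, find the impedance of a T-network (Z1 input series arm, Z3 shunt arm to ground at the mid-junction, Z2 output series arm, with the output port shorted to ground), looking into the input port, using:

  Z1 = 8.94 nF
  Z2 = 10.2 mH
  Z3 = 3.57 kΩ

Step 1 — Angular frequency: ω = 2π·f = 2π·767 = 4819 rad/s.
Step 2 — Component impedances:
  Z1: Z = 1/(jωC) = -j/(ω·C) = 0 - j2.321e+04 Ω
  Z2: Z = jωL = j·4819·0.0102 = 0 + j49.16 Ω
  Z3: Z = R = 3570 Ω
Step 3 — With the output port shorted to ground, the output series arm Z2 runs from the junction to ground; the shunt arm Z3 also runs from the junction to ground. They appear in parallel: Z3 || Z2 = 0.6767 + j49.15 Ω.
Step 4 — Series with input arm Z1: Z_in = Z1 + (Z3 || Z2) = 0.6767 - j2.316e+04 Ω = 2.316e+04∠-90.0° Ω.

Z = 0.6767 - j2.316e+04 Ω = 2.316e+04∠-90.0° Ω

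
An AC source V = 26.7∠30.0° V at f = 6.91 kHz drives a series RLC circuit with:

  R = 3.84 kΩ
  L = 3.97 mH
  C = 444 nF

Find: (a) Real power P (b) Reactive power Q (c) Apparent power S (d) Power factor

Step 1 — Angular frequency: ω = 2π·f = 2π·6910 = 4.342e+04 rad/s.
Step 2 — Component impedances:
  R: Z = R = 3840 Ω
  L: Z = jωL = j·4.342e+04·0.00397 = 0 + j172.4 Ω
  C: Z = 1/(jωC) = -j/(ω·C) = 0 - j51.88 Ω
Step 3 — Series combination: Z_total = R + L + C = 3840 + j120.5 Ω = 3842∠1.8° Ω.
Step 4 — Source phasor: V = 26.7∠30.0° V = 23.12 + j13.35 V.
Step 5 — Current: I = V / Z = 0.006125 + j0.003284 A = 0.00695∠28.2° A.
Step 6 — Complex power: S = V·I* = 0.1855 + j0.005819 VA.
Step 7 — Real power: P = Re(S) = 0.1855 W.
Step 8 — Reactive power: Q = Im(S) = 0.005819 VAR.
Step 9 — Apparent power: |S| = 0.1856 VA.
Step 10 — Power factor: PF = P/|S| = 0.9995 (lagging).

(a) P = 0.1855 W  (b) Q = 0.005819 VAR  (c) S = 0.1856 VA  (d) PF = 0.9995 (lagging)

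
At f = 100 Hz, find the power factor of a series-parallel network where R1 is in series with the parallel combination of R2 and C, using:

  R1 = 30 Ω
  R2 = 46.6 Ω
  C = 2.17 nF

Step 1 — Angular frequency: ω = 2π·f = 2π·100 = 628.3 rad/s.
Step 2 — Component impedances:
  R1: Z = R = 30 Ω
  R2: Z = R = 46.6 Ω
  C: Z = 1/(jωC) = -j/(ω·C) = 0 - j7.334e+05 Ω
Step 3 — Parallel branch: R2 || C = 1/(1/R2 + 1/C) = 46.6 - j0.002961 Ω.
Step 4 — Series with R1: Z_total = R1 + (R2 || C) = 76.6 - j0.002961 Ω = 76.6∠-0.0° Ω.
Step 5 — Power factor: PF = cos(φ) = Re(Z)/|Z| = 76.6/76.6 = 1.
Step 6 — Type: Im(Z) = -0.002961 ⇒ leading (phase φ = -0.0°).

PF = 1 (leading, φ = -0.0°)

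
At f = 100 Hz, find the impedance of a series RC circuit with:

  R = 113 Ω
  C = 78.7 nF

Step 1 — Angular frequency: ω = 2π·f = 2π·100 = 628.3 rad/s.
Step 2 — Component impedances:
  R: Z = R = 113 Ω
  C: Z = 1/(jωC) = -j/(ω·C) = 0 - j2.022e+04 Ω
Step 3 — Series combination: Z_total = R + C = 113 - j2.022e+04 Ω = 2.022e+04∠-89.7° Ω.

Z = 113 - j2.022e+04 Ω = 2.022e+04∠-89.7° Ω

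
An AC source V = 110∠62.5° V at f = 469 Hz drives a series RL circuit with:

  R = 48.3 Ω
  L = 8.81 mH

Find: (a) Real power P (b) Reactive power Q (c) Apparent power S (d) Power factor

Step 1 — Angular frequency: ω = 2π·f = 2π·469 = 2947 rad/s.
Step 2 — Component impedances:
  R: Z = R = 48.3 Ω
  L: Z = jωL = j·2947·0.00881 = 0 + j25.96 Ω
Step 3 — Series combination: Z_total = R + L = 48.3 + j25.96 Ω = 54.84∠28.3° Ω.
Step 4 — Source phasor: V = 110∠62.5° V = 50.79 + j97.57 V.
Step 5 — Current: I = V / Z = 1.658 + j1.129 A = 2.006∠34.2° A.
Step 6 — Complex power: S = V·I* = 194.4 + j104.5 VA.
Step 7 — Real power: P = Re(S) = 194.4 W.
Step 8 — Reactive power: Q = Im(S) = 104.5 VAR.
Step 9 — Apparent power: |S| = 220.7 VA.
Step 10 — Power factor: PF = P/|S| = 0.8808 (lagging).

(a) P = 194.4 W  (b) Q = 104.5 VAR  (c) S = 220.7 VA  (d) PF = 0.8808 (lagging)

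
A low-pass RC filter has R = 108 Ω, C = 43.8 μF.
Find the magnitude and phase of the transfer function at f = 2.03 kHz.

Step 1 — Angular frequency: ω = 2π·2030 = 1.275e+04 rad/s.
Step 2 — Transfer function: H(jω) = 1/(1 + jωRC).
Step 3 — Denominator: 1 + jωRC = 1 + j·1.275e+04·108·4.38e-05 = 1 + j60.34.
Step 4 — H = 0.0002746 - j0.01657.
Step 5 — Magnitude: |H| = 0.01657 (-35.6 dB); phase: φ = -89.1°.

|H| = 0.01657 (-35.6 dB), φ = -89.1°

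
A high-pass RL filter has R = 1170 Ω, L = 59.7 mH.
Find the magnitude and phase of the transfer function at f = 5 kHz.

Step 1 — Angular frequency: ω = 2π·5000 = 3.142e+04 rad/s.
Step 2 — Transfer function: H(jω) = jωL/(R + jωL).
Step 3 — Numerator jωL = j·1876; denominator R + jωL = 1170 + j1876.
Step 4 — H = 0.7199 + j0.4491.
Step 5 — Magnitude: |H| = 0.8484 (-1.4 dB); phase: φ = 32.0°.

|H| = 0.8484 (-1.4 dB), φ = 32.0°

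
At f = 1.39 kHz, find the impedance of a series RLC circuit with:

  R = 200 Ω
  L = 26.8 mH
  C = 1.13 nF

Step 1 — Angular frequency: ω = 2π·f = 2π·1390 = 8734 rad/s.
Step 2 — Component impedances:
  R: Z = R = 200 Ω
  L: Z = jωL = j·8734·0.0268 = 0 + j234.1 Ω
  C: Z = 1/(jωC) = -j/(ω·C) = 0 - j1.013e+05 Ω
Step 3 — Series combination: Z_total = R + L + C = 200 - j1.011e+05 Ω = 1.011e+05∠-89.9° Ω.

Z = 200 - j1.011e+05 Ω = 1.011e+05∠-89.9° Ω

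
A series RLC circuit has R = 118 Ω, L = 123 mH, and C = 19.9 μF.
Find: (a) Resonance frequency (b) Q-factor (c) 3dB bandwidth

Step 1 — Resonance: ω₀ = 1/√(LC) = 1/√(0.123·1.99e-05) = 639.2 rad/s.
Step 2 — f₀ = ω₀/(2π) = 101.7 Hz.
Step 3 — Series Q: Q = ω₀L/R = 639.2·0.123/118 = 0.6663.
Step 4 — Bandwidth: Δω = ω₀/Q = 959.3 rad/s; BW = Δω/(2π) = 152.7 Hz.

(a) f₀ = 101.7 Hz  (b) Q = 0.6663  (c) BW = 152.7 Hz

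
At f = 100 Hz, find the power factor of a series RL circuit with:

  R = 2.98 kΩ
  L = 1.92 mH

Step 1 — Angular frequency: ω = 2π·f = 2π·100 = 628.3 rad/s.
Step 2 — Component impedances:
  R: Z = R = 2980 Ω
  L: Z = jωL = j·628.3·0.00192 = 0 + j1.206 Ω
Step 3 — Series combination: Z_total = R + L = 2980 + j1.206 Ω = 2980∠0.0° Ω.
Step 4 — Power factor: PF = cos(φ) = Re(Z)/|Z| = 2980/2980 = 1.
Step 5 — Type: Im(Z) = 1.206 ⇒ lagging (phase φ = 0.0°).

PF = 1 (lagging, φ = 0.0°)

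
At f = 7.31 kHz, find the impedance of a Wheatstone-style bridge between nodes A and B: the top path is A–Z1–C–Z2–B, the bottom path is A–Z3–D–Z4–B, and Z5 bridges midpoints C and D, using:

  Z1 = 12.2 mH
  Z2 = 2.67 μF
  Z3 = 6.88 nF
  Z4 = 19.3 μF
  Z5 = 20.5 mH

Step 1 — Angular frequency: ω = 2π·f = 2π·7310 = 4.593e+04 rad/s.
Step 2 — Component impedances:
  Z1: Z = jωL = j·4.593e+04·0.0122 = 0 + j560.3 Ω
  Z2: Z = 1/(jωC) = -j/(ω·C) = 0 - j8.154 Ω
  Z3: Z = 1/(jωC) = -j/(ω·C) = 0 - j3165 Ω
  Z4: Z = 1/(jωC) = -j/(ω·C) = 0 - j1.128 Ω
  Z5: Z = jωL = j·4.593e+04·0.0205 = 0 + j941.6 Ω
Step 3 — Bridge requires nodal analysis (the Z5 bridge couples midpoints C and D, so the two paths cannot be reduced to a simple series/parallel combination). Setting node B to ground and injecting 1 A at node A, the 3-node admittance system at A, C, D solves to V_A = Z_AB = 0 + j668.8 Ω = 668.8∠90.0° Ω.

Z = 0 + j668.8 Ω = 668.8∠90.0° Ω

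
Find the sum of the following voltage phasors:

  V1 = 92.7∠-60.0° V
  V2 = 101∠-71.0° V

Step 1 — Convert each phasor to rectangular form:
  V1 = 92.7·(cos(-60.0°) + j·sin(-60.0°)) = 46.35 - j80.28 V
  V2 = 101·(cos(-71.0°) + j·sin(-71.0°)) = 32.88 - j95.5 V
Step 2 — Sum components: V_total = 79.23 - j175.8 V.
Step 3 — Convert to polar: |V_total| = 192.8 V, ∠V_total = -65.7°.

V_total = 192.8∠-65.7° V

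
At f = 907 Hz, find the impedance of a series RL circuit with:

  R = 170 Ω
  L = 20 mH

Step 1 — Angular frequency: ω = 2π·f = 2π·907 = 5699 rad/s.
Step 2 — Component impedances:
  R: Z = R = 170 Ω
  L: Z = jωL = j·5699·0.02 = 0 + j114 Ω
Step 3 — Series combination: Z_total = R + L = 170 + j114 Ω = 204.7∠33.8° Ω.

Z = 170 + j114 Ω = 204.7∠33.8° Ω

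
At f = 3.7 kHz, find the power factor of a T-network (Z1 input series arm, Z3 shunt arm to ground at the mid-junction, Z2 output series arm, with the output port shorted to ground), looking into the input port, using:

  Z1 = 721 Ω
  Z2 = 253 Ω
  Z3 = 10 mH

Step 1 — Angular frequency: ω = 2π·f = 2π·3700 = 2.325e+04 rad/s.
Step 2 — Component impedances:
  Z1: Z = R = 721 Ω
  Z2: Z = R = 253 Ω
  Z3: Z = jωL = j·2.325e+04·0.01 = 0 + j232.5 Ω
Step 3 — With the output port shorted to ground, the output series arm Z2 runs from the junction to ground; the shunt arm Z3 also runs from the junction to ground. They appear in parallel: Z3 || Z2 = 115.8 + j126 Ω.
Step 4 — Series with input arm Z1: Z_in = Z1 + (Z3 || Z2) = 836.8 + j126 Ω = 846.3∠8.6° Ω.
Step 5 — Power factor: PF = cos(φ) = Re(Z)/|Z| = 836.8/846.3 = 0.9888.
Step 6 — Type: Im(Z) = 126 ⇒ lagging (phase φ = 8.6°).

PF = 0.9888 (lagging, φ = 8.6°)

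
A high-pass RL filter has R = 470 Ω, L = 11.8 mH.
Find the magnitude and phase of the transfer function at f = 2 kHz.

Step 1 — Angular frequency: ω = 2π·2000 = 1.257e+04 rad/s.
Step 2 — Transfer function: H(jω) = jωL/(R + jωL).
Step 3 — Numerator jωL = j·148.3; denominator R + jωL = 470 + j148.3.
Step 4 — H = 0.09053 + j0.2869.
Step 5 — Magnitude: |H| = 0.3009 (-10.4 dB); phase: φ = 72.5°.

|H| = 0.3009 (-10.4 dB), φ = 72.5°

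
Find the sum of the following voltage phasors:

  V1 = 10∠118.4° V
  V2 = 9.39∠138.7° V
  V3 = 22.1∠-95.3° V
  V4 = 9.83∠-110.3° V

Step 1 — Convert each phasor to rectangular form:
  V1 = 10·(cos(118.4°) + j·sin(118.4°)) = -4.756 + j8.796 V
  V2 = 9.39·(cos(138.7°) + j·sin(138.7°)) = -7.054 + j6.197 V
  V3 = 22.1·(cos(-95.3°) + j·sin(-95.3°)) = -2.041 - j22.01 V
  V4 = 9.83·(cos(-110.3°) + j·sin(-110.3°)) = -3.41 - j9.219 V
Step 2 — Sum components: V_total = -17.26 - j16.23 V.
Step 3 — Convert to polar: |V_total| = 23.69 V, ∠V_total = -136.8°.

V_total = 23.69∠-136.8° V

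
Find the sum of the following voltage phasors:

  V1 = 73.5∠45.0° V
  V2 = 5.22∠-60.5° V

Step 1 — Convert each phasor to rectangular form:
  V1 = 73.5·(cos(45.0°) + j·sin(45.0°)) = 51.97 + j51.97 V
  V2 = 5.22·(cos(-60.5°) + j·sin(-60.5°)) = 2.57 - j4.543 V
Step 2 — Sum components: V_total = 54.54 + j47.43 V.
Step 3 — Convert to polar: |V_total| = 72.28 V, ∠V_total = 41.0°.

V_total = 72.28∠41.0° V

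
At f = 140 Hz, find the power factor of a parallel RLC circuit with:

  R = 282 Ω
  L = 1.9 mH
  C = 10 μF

Step 1 — Angular frequency: ω = 2π·f = 2π·140 = 879.6 rad/s.
Step 2 — Component impedances:
  R: Z = R = 282 Ω
  L: Z = jωL = j·879.6·0.0019 = 0 + j1.671 Ω
  C: Z = 1/(jωC) = -j/(ω·C) = 0 - j113.7 Ω
Step 3 — Parallel combination: 1/Z_total = 1/R + 1/L + 1/C; Z_total = 0.0102 + j1.696 Ω = 1.696∠89.7° Ω.
Step 4 — Power factor: PF = cos(φ) = Re(Z)/|Z| = 0.010203/1.6962 = 0.006015.
Step 5 — Type: Im(Z) = 1.696 ⇒ lagging (phase φ = 89.7°).

PF = 0.006015 (lagging, φ = 89.7°)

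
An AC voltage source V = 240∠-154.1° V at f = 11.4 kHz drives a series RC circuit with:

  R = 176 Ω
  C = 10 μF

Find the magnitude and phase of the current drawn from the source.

Step 1 — Angular frequency: ω = 2π·f = 2π·1.14e+04 = 7.163e+04 rad/s.
Step 2 — Component impedances:
  R: Z = R = 176 Ω
  C: Z = 1/(jωC) = -j/(ω·C) = 0 - j1.396 Ω
Step 3 — Series combination: Z_total = R + C = 176 - j1.396 Ω = 176∠-0.5° Ω.
Step 4 — Source phasor: V = 240∠-154.1° V = -215.9 - j104.8 V.
Step 5 — Ohm's law: I = V / Z_total = (-215.9 - j104.8) / (176 - j1.396) = -1.222 - j0.6053 A.
Step 6 — Convert to polar: |I| = 1.364 A, ∠I = -153.6°.

I = 1.364∠-153.6° A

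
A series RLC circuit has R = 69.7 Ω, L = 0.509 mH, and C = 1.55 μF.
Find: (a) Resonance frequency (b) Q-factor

Step 1 — Resonance condition Im(Z)=0 gives ω₀ = 1/√(LC).
Step 2 — ω₀ = 1/√(0.000509·1.55e-06) = 3.56e+04 rad/s.
Step 3 — f₀ = ω₀/(2π) = 5666 Hz.
Step 4 — Series Q: Q = ω₀L/R = 3.56e+04·0.000509/69.7 = 0.26.

(a) f₀ = 5666 Hz  (b) Q = 0.26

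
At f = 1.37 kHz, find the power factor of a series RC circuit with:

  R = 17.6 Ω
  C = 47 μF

Step 1 — Angular frequency: ω = 2π·f = 2π·1370 = 8608 rad/s.
Step 2 — Component impedances:
  R: Z = R = 17.6 Ω
  C: Z = 1/(jωC) = -j/(ω·C) = 0 - j2.472 Ω
Step 3 — Series combination: Z_total = R + C = 17.6 - j2.472 Ω = 17.77∠-8.0° Ω.
Step 4 — Power factor: PF = cos(φ) = Re(Z)/|Z| = 17.6/17.773 = 0.9903.
Step 5 — Type: Im(Z) = -2.472 ⇒ leading (phase φ = -8.0°).

PF = 0.9903 (leading, φ = -8.0°)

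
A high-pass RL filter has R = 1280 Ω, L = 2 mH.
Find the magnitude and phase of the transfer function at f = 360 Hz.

Step 1 — Angular frequency: ω = 2π·360 = 2262 rad/s.
Step 2 — Transfer function: H(jω) = jωL/(R + jωL).
Step 3 — Numerator jωL = j·4.524; denominator R + jωL = 1280 + j4.524.
Step 4 — H = 1.249e-05 + j0.003534.
Step 5 — Magnitude: |H| = 0.003534 (-49.0 dB); phase: φ = 89.8°.

|H| = 0.003534 (-49.0 dB), φ = 89.8°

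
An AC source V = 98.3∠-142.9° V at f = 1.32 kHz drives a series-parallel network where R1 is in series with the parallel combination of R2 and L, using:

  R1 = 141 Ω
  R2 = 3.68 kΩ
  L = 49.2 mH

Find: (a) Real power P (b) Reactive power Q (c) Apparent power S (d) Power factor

Step 1 — Angular frequency: ω = 2π·f = 2π·1320 = 8294 rad/s.
Step 2 — Component impedances:
  R1: Z = R = 141 Ω
  R2: Z = R = 3680 Ω
  L: Z = jωL = j·8294·0.0492 = 0 + j408.1 Ω
Step 3 — Parallel branch: R2 || L = 1/(1/R2 + 1/L) = 44.7 + j403.1 Ω.
Step 4 — Series with R1: Z_total = R1 + (R2 || L) = 185.7 + j403.1 Ω = 443.8∠65.3° Ω.
Step 5 — Source phasor: V = 98.3∠-142.9° V = -78.4 - j59.3 V.
Step 6 — Current: I = V / Z = -0.1953 + j0.1045 A = 0.2215∠151.8° A.
Step 7 — Complex power: S = V·I* = 9.11 + j19.77 VA.
Step 8 — Real power: P = Re(S) = 9.11 W.
Step 9 — Reactive power: Q = Im(S) = 19.77 VAR.
Step 10 — Apparent power: |S| = 21.77 VA.
Step 11 — Power factor: PF = P/|S| = 0.4184 (lagging).

(a) P = 9.11 W  (b) Q = 19.77 VAR  (c) S = 21.77 VA  (d) PF = 0.4184 (lagging)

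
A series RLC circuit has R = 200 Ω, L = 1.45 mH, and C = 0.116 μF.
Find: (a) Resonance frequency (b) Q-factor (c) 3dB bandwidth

Step 1 — Resonance: ω₀ = 1/√(LC) = 1/√(0.00145·1.16e-07) = 7.711e+04 rad/s.
Step 2 — f₀ = ω₀/(2π) = 1.227e+04 Hz.
Step 3 — Series Q: Q = ω₀L/R = 7.711e+04·0.00145/200 = 0.559.
Step 4 — Bandwidth: Δω = ω₀/Q = 1.379e+05 rad/s; BW = Δω/(2π) = 2.195e+04 Hz.

(a) f₀ = 1.227e+04 Hz  (b) Q = 0.559  (c) BW = 2.195e+04 Hz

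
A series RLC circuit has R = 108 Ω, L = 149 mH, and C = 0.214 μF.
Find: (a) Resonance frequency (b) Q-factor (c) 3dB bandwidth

Step 1 — Resonance condition Im(Z)=0 gives ω₀ = 1/√(LC).
Step 2 — ω₀ = 1/√(0.149·2.14e-07) = 5600 rad/s.
Step 3 — f₀ = ω₀/(2π) = 891.3 Hz.
Step 4 — Series Q: Q = ω₀L/R = 5600·0.149/108 = 7.726.
Step 5 — 3dB bandwidth: Δω = ω₀/Q = 724.8 rad/s; BW = Δω/(2π) = 115.4 Hz.

(a) f₀ = 891.3 Hz  (b) Q = 7.726  (c) BW = 115.4 Hz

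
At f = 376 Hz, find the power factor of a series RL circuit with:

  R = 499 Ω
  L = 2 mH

Step 1 — Angular frequency: ω = 2π·f = 2π·376 = 2362 rad/s.
Step 2 — Component impedances:
  R: Z = R = 499 Ω
  L: Z = jωL = j·2362·0.002 = 0 + j4.725 Ω
Step 3 — Series combination: Z_total = R + L = 499 + j4.725 Ω = 499∠0.5° Ω.
Step 4 — Power factor: PF = cos(φ) = Re(Z)/|Z| = 499/499 = 1.
Step 5 — Type: Im(Z) = 4.725 ⇒ lagging (phase φ = 0.5°).

PF = 1 (lagging, φ = 0.5°)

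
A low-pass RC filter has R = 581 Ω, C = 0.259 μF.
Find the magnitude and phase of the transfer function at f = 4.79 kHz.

Step 1 — Angular frequency: ω = 2π·4790 = 3.01e+04 rad/s.
Step 2 — Transfer function: H(jω) = 1/(1 + jωRC).
Step 3 — Denominator: 1 + jωRC = 1 + j·3.01e+04·581·2.59e-07 = 1 + j4.529.
Step 4 — H = 0.04649 - j0.2105.
Step 5 — Magnitude: |H| = 0.2156 (-13.3 dB); phase: φ = -77.5°.

|H| = 0.2156 (-13.3 dB), φ = -77.5°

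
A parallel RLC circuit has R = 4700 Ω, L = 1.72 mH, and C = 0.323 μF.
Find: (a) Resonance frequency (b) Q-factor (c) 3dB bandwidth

Step 1 — Resonance: ω₀ = 1/√(LC) = 1/√(0.00172·3.23e-07) = 4.243e+04 rad/s.
Step 2 — f₀ = ω₀/(2π) = 6752 Hz.
Step 3 — Parallel Q: Q = R/(ω₀L) = 4700/(4.243e+04·0.00172) = 64.41.
Step 4 — Bandwidth: Δω = ω₀/Q = 658.7 rad/s; BW = Δω/(2π) = 104.8 Hz.

(a) f₀ = 6752 Hz  (b) Q = 64.41  (c) BW = 104.8 Hz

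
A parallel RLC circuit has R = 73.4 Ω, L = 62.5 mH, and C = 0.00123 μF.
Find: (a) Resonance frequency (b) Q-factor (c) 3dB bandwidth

Step 1 — Resonance: ω₀ = 1/√(LC) = 1/√(0.0625·1.23e-09) = 1.141e+05 rad/s.
Step 2 — f₀ = ω₀/(2π) = 1.815e+04 Hz.
Step 3 — Parallel Q: Q = R/(ω₀L) = 73.4/(1.141e+05·0.0625) = 0.0103.
Step 4 — Bandwidth: Δω = ω₀/Q = 1.108e+07 rad/s; BW = Δω/(2π) = 1.763e+06 Hz.

(a) f₀ = 1.815e+04 Hz  (b) Q = 0.0103  (c) BW = 1.763e+06 Hz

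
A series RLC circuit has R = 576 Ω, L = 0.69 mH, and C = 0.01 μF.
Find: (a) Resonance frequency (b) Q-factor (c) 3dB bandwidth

Step 1 — Resonance: ω₀ = 1/√(LC) = 1/√(0.00069·1e-08) = 3.807e+05 rad/s.
Step 2 — f₀ = ω₀/(2π) = 6.059e+04 Hz.
Step 3 — Series Q: Q = ω₀L/R = 3.807e+05·0.00069/576 = 0.456.
Step 4 — Bandwidth: Δω = ω₀/Q = 8.348e+05 rad/s; BW = Δω/(2π) = 1.329e+05 Hz.

(a) f₀ = 6.059e+04 Hz  (b) Q = 0.456  (c) BW = 1.329e+05 Hz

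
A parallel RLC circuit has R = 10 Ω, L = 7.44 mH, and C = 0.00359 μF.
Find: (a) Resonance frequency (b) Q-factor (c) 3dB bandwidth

Step 1 — Resonance: ω₀ = 1/√(LC) = 1/√(0.00744·3.59e-09) = 1.935e+05 rad/s.
Step 2 — f₀ = ω₀/(2π) = 3.08e+04 Hz.
Step 3 — Parallel Q: Q = R/(ω₀L) = 10/(1.935e+05·0.00744) = 0.006946.
Step 4 — Bandwidth: Δω = ω₀/Q = 2.786e+07 rad/s; BW = Δω/(2π) = 4.433e+06 Hz.

(a) f₀ = 3.08e+04 Hz  (b) Q = 0.006946  (c) BW = 4.433e+06 Hz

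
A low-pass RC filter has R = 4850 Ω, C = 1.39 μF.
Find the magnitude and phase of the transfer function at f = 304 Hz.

Step 1 — Angular frequency: ω = 2π·304 = 1910 rad/s.
Step 2 — Transfer function: H(jω) = 1/(1 + jωRC).
Step 3 — Denominator: 1 + jωRC = 1 + j·1910·4850·1.39e-06 = 1 + j12.88.
Step 4 — H = 0.005995 - j0.07719.
Step 5 — Magnitude: |H| = 0.07743 (-22.2 dB); phase: φ = -85.6°.

|H| = 0.07743 (-22.2 dB), φ = -85.6°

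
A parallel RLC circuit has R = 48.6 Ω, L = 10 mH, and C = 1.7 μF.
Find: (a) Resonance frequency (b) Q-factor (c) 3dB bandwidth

Step 1 — Resonance: ω₀ = 1/√(LC) = 1/√(0.01·1.7e-06) = 7670 rad/s.
Step 2 — f₀ = ω₀/(2π) = 1221 Hz.
Step 3 — Parallel Q: Q = R/(ω₀L) = 48.6/(7670·0.01) = 0.6337.
Step 4 — Bandwidth: Δω = ω₀/Q = 1.21e+04 rad/s; BW = Δω/(2π) = 1926 Hz.

(a) f₀ = 1221 Hz  (b) Q = 0.6337  (c) BW = 1926 Hz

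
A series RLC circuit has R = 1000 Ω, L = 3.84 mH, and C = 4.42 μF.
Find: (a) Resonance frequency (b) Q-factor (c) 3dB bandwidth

Step 1 — Resonance: ω₀ = 1/√(LC) = 1/√(0.00384·4.42e-06) = 7676 rad/s.
Step 2 — f₀ = ω₀/(2π) = 1222 Hz.
Step 3 — Series Q: Q = ω₀L/R = 7676·0.00384/1000 = 0.02948.
Step 4 — Bandwidth: Δω = ω₀/Q = 2.604e+05 rad/s; BW = Δω/(2π) = 4.145e+04 Hz.

(a) f₀ = 1222 Hz  (b) Q = 0.02948  (c) BW = 4.145e+04 Hz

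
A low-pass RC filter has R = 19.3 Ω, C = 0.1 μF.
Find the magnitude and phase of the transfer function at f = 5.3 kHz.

Step 1 — Angular frequency: ω = 2π·5300 = 3.33e+04 rad/s.
Step 2 — Transfer function: H(jω) = 1/(1 + jωRC).
Step 3 — Denominator: 1 + jωRC = 1 + j·3.33e+04·19.3·1e-07 = 1 + j0.06427.
Step 4 — H = 0.9959 - j0.06401.
Step 5 — Magnitude: |H| = 0.9979 (-0.0 dB); phase: φ = -3.7°.

|H| = 0.9979 (-0.0 dB), φ = -3.7°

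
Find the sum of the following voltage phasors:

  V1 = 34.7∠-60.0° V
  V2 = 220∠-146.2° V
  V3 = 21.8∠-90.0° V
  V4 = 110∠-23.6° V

Step 1 — Convert each phasor to rectangular form:
  V1 = 34.7·(cos(-60.0°) + j·sin(-60.0°)) = 17.35 - j30.05 V
  V2 = 220·(cos(-146.2°) + j·sin(-146.2°)) = -182.8 - j122.4 V
  V3 = 21.8·(cos(-90.0°) + j·sin(-90.0°)) = 0 - j21.8 V
  V4 = 110·(cos(-23.6°) + j·sin(-23.6°)) = 100.8 - j44.04 V
Step 2 — Sum components: V_total = -64.67 - j218.3 V.
Step 3 — Convert to polar: |V_total| = 227.7 V, ∠V_total = -106.5°.

V_total = 227.7∠-106.5° V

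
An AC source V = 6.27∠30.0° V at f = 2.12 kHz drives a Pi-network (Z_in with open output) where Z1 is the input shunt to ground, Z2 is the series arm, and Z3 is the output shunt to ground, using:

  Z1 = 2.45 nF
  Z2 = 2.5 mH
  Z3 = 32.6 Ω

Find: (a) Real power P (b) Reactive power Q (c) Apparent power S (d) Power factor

Step 1 — Angular frequency: ω = 2π·f = 2π·2120 = 1.332e+04 rad/s.
Step 2 — Component impedances:
  Z1: Z = 1/(jωC) = -j/(ω·C) = 0 - j3.064e+04 Ω
  Z2: Z = jωL = j·1.332e+04·0.0025 = 0 + j33.3 Ω
  Z3: Z = R = 32.6 Ω
Step 3 — With open output, the series arm Z2 and the output shunt Z3 appear in series to ground: Z2 + Z3 = 32.6 + j33.3 Ω.
Step 4 — Parallel with input shunt Z1: Z_in = Z1 || (Z2 + Z3) = 32.67 + j33.3 Ω = 46.65∠45.5° Ω.
Step 5 — Source phasor: V = 6.27∠30.0° V = 5.43 + j3.135 V.
Step 6 — Current: I = V / Z = 0.1295 - j0.03603 A = 0.1344∠-15.5° A.
Step 7 — Complex power: S = V·I* = 0.5901 + j0.6015 VA.
Step 8 — Real power: P = Re(S) = 0.5901 W.
Step 9 — Reactive power: Q = Im(S) = 0.6015 VAR.
Step 10 — Apparent power: |S| = 0.8427 VA.
Step 11 — Power factor: PF = P/|S| = 0.7003 (lagging).

(a) P = 0.5901 W  (b) Q = 0.6015 VAR  (c) S = 0.8427 VA  (d) PF = 0.7003 (lagging)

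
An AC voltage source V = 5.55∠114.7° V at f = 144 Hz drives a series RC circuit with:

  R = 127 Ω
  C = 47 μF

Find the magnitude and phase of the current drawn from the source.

Step 1 — Angular frequency: ω = 2π·f = 2π·144 = 904.8 rad/s.
Step 2 — Component impedances:
  R: Z = R = 127 Ω
  C: Z = 1/(jωC) = -j/(ω·C) = 0 - j23.52 Ω
Step 3 — Series combination: Z_total = R + C = 127 - j23.52 Ω = 129.2∠-10.5° Ω.
Step 4 — Source phasor: V = 5.55∠114.7° V = -2.319 + j5.042 V.
Step 5 — Ohm's law: I = V / Z_total = (-2.319 + j5.042) / (127 - j23.52) = -0.02476 + j0.03512 A.
Step 6 — Convert to polar: |I| = 0.04297 A, ∠I = 125.2°.

I = 0.04297∠125.2° A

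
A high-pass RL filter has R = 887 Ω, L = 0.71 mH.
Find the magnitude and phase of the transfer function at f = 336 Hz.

Step 1 — Angular frequency: ω = 2π·336 = 2111 rad/s.
Step 2 — Transfer function: H(jω) = jωL/(R + jωL).
Step 3 — Numerator jωL = j·1.499; denominator R + jωL = 887 + j1.499.
Step 4 — H = 2.856e-06 + j0.00169.
Step 5 — Magnitude: |H| = 0.00169 (-55.4 dB); phase: φ = 89.9°.

|H| = 0.00169 (-55.4 dB), φ = 89.9°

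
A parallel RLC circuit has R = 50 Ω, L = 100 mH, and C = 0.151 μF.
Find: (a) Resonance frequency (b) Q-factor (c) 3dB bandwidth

Step 1 — Resonance: ω₀ = 1/√(LC) = 1/√(0.1·1.51e-07) = 8138 rad/s.
Step 2 — f₀ = ω₀/(2π) = 1295 Hz.
Step 3 — Parallel Q: Q = R/(ω₀L) = 50/(8138·0.1) = 0.06144.
Step 4 — Bandwidth: Δω = ω₀/Q = 1.325e+05 rad/s; BW = Δω/(2π) = 2.108e+04 Hz.

(a) f₀ = 1295 Hz  (b) Q = 0.06144  (c) BW = 2.108e+04 Hz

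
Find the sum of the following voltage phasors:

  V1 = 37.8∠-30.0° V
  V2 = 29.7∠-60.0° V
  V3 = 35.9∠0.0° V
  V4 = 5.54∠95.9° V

Step 1 — Convert each phasor to rectangular form:
  V1 = 37.8·(cos(-30.0°) + j·sin(-30.0°)) = 32.74 - j18.9 V
  V2 = 29.7·(cos(-60.0°) + j·sin(-60.0°)) = 14.85 - j25.72 V
  V3 = 35.9·(cos(0.0°) + j·sin(0.0°)) = 35.9 V
  V4 = 5.54·(cos(95.9°) + j·sin(95.9°)) = -0.5695 + j5.511 V
Step 2 — Sum components: V_total = 82.92 - j39.11 V.
Step 3 — Convert to polar: |V_total| = 91.68 V, ∠V_total = -25.3°.

V_total = 91.68∠-25.3° V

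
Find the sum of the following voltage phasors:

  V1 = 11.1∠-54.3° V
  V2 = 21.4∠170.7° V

Step 1 — Convert each phasor to rectangular form:
  V1 = 11.1·(cos(-54.3°) + j·sin(-54.3°)) = 6.477 - j9.014 V
  V2 = 21.4·(cos(170.7°) + j·sin(170.7°)) = -21.12 + j3.458 V
Step 2 — Sum components: V_total = -14.64 - j5.556 V.
Step 3 — Convert to polar: |V_total| = 15.66 V, ∠V_total = -159.2°.

V_total = 15.66∠-159.2° V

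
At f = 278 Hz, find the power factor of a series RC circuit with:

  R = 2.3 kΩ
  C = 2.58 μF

Step 1 — Angular frequency: ω = 2π·f = 2π·278 = 1747 rad/s.
Step 2 — Component impedances:
  R: Z = R = 2300 Ω
  C: Z = 1/(jωC) = -j/(ω·C) = 0 - j221.9 Ω
Step 3 — Series combination: Z_total = R + C = 2300 - j221.9 Ω = 2311∠-5.5° Ω.
Step 4 — Power factor: PF = cos(φ) = Re(Z)/|Z| = 2300/2310.7 = 0.9954.
Step 5 — Type: Im(Z) = -221.9 ⇒ leading (phase φ = -5.5°).

PF = 0.9954 (leading, φ = -5.5°)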